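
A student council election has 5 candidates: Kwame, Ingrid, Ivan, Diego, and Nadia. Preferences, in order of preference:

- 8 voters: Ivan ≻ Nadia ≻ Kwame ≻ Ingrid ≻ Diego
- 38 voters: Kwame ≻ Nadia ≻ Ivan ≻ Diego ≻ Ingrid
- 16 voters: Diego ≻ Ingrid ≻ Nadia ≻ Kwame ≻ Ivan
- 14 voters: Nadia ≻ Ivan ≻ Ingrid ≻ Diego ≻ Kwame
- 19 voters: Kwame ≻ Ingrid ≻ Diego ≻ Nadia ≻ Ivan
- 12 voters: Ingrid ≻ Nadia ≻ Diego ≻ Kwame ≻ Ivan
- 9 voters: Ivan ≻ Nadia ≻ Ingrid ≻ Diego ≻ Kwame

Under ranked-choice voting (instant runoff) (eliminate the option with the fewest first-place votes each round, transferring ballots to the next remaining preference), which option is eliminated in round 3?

Round 1: Kwame 57, Ingrid 12, Ivan 17, Diego 16, Nadia 14. Eliminate Ingrid.
Round 2: Kwame 57, Ivan 17, Diego 16, Nadia 26. Eliminate Diego.
Round 3: Kwame 57, Ivan 17, Nadia 42. Eliminate Ivan.

Ivan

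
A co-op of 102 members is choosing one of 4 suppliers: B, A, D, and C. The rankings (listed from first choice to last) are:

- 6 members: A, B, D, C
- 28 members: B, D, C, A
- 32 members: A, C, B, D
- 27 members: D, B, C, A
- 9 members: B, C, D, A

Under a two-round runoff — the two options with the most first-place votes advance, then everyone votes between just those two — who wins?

B

Round 1 first-place votes: B 37, A 38, D 27, C 0.
A and B advance.
Runoff: A is preferred to B by 38 voters; B by 64.
B wins the runoff.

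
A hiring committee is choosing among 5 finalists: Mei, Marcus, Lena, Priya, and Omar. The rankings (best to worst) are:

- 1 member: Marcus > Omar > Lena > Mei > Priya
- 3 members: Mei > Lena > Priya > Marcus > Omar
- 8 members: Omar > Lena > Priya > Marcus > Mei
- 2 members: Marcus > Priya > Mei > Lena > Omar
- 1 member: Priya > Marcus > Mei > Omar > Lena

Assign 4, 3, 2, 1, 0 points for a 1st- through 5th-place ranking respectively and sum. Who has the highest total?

Mei: 1·1 + 3·4 + 8·0 + 2·2 + 1·2 = 19
Marcus: 1·4 + 3·1 + 8·1 + 2·4 + 1·3 = 26
Lena: 1·2 + 3·3 + 8·3 + 2·1 + 1·0 = 37
Priya: 1·0 + 3·2 + 8·2 + 2·3 + 1·4 = 32
Omar: 1·3 + 3·0 + 8·4 + 2·0 + 1·1 = 36
Lena has the highest Borda score (37).

Lena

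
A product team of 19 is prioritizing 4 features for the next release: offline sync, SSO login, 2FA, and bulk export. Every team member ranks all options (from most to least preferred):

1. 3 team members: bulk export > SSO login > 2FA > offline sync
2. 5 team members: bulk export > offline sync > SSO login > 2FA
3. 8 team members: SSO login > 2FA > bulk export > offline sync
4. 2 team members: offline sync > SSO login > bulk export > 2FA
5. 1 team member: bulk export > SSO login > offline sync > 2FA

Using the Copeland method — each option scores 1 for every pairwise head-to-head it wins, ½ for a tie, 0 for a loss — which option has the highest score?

SSO login

offline sync: loses to SSO login, 2FA, and bulk export → score 0.
SSO login: beats offline sync, 2FA, and bulk export → score 3.
2FA: beats offline sync; loses to SSO login and bulk export → score 1.
bulk export: beats offline sync and 2FA; loses to SSO login → score 2.
SSO login has the best pairwise record.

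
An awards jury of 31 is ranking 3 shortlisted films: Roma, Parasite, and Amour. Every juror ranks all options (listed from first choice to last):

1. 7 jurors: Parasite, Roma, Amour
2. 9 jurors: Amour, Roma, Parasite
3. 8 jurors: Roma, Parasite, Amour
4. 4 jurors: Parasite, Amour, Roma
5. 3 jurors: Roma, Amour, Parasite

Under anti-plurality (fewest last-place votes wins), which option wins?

Last-place votes: Roma 4, Parasite 12, Amour 15.
Roma is ranked last by the fewest voters, so Roma wins.

Roma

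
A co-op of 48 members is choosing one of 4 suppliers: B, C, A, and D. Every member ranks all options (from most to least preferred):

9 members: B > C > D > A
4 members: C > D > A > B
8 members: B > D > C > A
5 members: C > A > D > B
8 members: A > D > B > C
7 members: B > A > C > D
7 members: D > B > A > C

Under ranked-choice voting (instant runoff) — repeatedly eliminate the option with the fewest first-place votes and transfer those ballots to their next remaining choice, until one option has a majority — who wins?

B

Round 1: B 24, C 9, A 8, D 7. Eliminate D.
Round 2: B 31, C 9, A 8. B has a majority.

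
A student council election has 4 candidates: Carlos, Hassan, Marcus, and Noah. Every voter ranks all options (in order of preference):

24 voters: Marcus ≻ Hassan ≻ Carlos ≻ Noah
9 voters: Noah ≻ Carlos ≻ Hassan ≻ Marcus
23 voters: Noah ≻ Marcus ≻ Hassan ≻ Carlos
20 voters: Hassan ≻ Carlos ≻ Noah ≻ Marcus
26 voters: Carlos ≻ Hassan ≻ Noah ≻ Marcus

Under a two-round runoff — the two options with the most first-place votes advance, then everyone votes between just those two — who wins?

Carlos

Round 1 first-place votes: Carlos 26, Hassan 20, Marcus 24, Noah 32.
Noah and Carlos advance.
Runoff: Noah is preferred to Carlos by 32 voters; Carlos by 70.
Carlos wins the runoff.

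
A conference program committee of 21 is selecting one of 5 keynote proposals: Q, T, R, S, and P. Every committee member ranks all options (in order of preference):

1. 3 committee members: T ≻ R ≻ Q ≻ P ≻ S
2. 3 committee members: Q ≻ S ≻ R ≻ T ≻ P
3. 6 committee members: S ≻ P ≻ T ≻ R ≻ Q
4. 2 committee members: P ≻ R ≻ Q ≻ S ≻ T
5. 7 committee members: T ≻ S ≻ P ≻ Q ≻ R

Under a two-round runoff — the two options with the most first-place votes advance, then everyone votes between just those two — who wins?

S

Round 1 first-place votes: Q 3, T 10, R 0, S 6, P 2.
T and S advance.
Runoff: T is preferred to S by 10 voters; S by 11.
S wins the runoff.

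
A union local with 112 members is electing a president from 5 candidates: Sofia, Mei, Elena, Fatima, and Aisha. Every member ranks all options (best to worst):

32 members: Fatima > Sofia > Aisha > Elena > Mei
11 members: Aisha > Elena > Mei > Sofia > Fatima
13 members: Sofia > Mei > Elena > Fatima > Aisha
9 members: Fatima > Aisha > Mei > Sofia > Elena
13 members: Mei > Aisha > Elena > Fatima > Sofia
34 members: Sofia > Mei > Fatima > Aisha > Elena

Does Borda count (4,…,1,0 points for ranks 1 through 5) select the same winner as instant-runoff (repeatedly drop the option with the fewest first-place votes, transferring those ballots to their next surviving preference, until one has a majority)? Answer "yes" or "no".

yes

Borda — scores: Sofia 304, Mei 233, Elena 117, Fatima 258, Aisha 208. Winner: Sofia.
Instant-runoff — R1 Sofia 47, Mei 13, Elena 0, Fatima 41, Aisha 11 (Elena out); R2 Sofia 47, Mei 13, Fatima 41, Aisha 11 (Aisha out); R3 Sofia 47, Mei 24, Fatima 41 (Mei out); R4 Sofia 58, Fatima 54 (Sofia winner). Winner: Sofia.
The two methods agree.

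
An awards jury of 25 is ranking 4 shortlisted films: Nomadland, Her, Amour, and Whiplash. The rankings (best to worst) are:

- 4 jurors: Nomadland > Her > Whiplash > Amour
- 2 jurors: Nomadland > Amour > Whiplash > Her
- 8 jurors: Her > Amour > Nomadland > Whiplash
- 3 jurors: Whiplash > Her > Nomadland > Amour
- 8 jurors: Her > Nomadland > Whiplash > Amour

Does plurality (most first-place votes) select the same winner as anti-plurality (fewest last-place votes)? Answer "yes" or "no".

Plurality — first-place votes: Nomadland 6, Her 16, Amour 0, Whiplash 3. Winner: Her.
Anti-plurality — last-place votes: Nomadland 0, Her 2, Amour 15, Whiplash 8. Winner: Nomadland.
The two methods disagree.

no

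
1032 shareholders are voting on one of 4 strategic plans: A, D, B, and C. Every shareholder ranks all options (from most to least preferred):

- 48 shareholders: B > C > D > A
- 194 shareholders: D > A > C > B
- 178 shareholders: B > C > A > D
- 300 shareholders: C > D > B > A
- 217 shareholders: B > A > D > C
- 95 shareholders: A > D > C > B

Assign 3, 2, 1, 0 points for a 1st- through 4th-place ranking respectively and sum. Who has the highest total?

A: 48·0 + 194·2 + 178·1 + 300·0 + 217·2 + 95·3 = 1285
D: 48·1 + 194·3 + 178·0 + 300·2 + 217·1 + 95·2 = 1637
B: 48·3 + 194·0 + 178·3 + 300·1 + 217·3 + 95·0 = 1629
C: 48·2 + 194·1 + 178·2 + 300·3 + 217·0 + 95·1 = 1641
C has the highest Borda score (1641).

C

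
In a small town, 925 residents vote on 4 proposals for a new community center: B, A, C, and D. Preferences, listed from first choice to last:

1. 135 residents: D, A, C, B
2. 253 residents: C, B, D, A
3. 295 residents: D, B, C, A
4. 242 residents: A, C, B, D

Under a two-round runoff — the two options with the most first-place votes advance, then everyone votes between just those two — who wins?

Round 1 first-place votes: B 0, A 242, C 253, D 430.
D and C advance.
Runoff: D is preferred to C by 430 voters; C by 495.
C wins the runoff.

C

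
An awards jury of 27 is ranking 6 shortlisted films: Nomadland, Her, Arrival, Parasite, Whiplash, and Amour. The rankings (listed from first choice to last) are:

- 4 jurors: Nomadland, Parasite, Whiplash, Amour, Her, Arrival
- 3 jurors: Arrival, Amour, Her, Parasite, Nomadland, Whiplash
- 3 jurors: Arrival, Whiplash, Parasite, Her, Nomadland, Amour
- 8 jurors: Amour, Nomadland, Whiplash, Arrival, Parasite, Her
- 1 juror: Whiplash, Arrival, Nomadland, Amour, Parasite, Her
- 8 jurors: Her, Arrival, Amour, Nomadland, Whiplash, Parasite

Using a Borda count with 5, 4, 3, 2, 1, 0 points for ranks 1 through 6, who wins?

Nomadland: 4·5 + 3·1 + 3·1 + 8·4 + 1·3 + 8·2 = 77
Her: 4·1 + 3·3 + 3·2 + 8·0 + 1·0 + 8·5 = 59
Arrival: 4·0 + 3·5 + 3·5 + 8·2 + 1·4 + 8·4 = 82
Parasite: 4·4 + 3·2 + 3·3 + 8·1 + 1·1 + 8·0 = 40
Whiplash: 4·3 + 3·0 + 3·4 + 8·3 + 1·5 + 8·1 = 61
Amour: 4·2 + 3·4 + 3·0 + 8·5 + 1·2 + 8·3 = 86
Amour has the highest Borda score (86).

Amour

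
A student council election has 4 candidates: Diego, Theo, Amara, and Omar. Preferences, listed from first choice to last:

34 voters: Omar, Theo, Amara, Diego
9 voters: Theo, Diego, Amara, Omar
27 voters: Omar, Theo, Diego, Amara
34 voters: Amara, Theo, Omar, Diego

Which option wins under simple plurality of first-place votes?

Omar

First-place votes: Diego 0, Theo 9, Amara 34, Omar 61.
Omar has the most first-place votes.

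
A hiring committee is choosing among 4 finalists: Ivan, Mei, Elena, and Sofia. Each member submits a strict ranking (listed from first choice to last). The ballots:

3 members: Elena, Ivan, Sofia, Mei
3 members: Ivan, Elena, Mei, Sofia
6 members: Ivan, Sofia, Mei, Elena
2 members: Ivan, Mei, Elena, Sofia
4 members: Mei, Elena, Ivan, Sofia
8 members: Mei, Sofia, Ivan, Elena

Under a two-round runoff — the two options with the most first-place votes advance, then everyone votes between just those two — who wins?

Round 1 first-place votes: Ivan 11, Mei 12, Elena 3, Sofia 0.
Mei and Ivan advance.
Runoff: Mei is preferred to Ivan by 12 voters; Ivan by 14.
Ivan wins the runoff.

Ivan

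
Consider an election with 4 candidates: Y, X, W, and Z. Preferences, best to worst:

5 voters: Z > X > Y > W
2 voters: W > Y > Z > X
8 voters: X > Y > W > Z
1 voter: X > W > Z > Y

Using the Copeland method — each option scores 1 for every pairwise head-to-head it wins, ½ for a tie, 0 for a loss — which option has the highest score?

Y: beats W and Z; loses to X → score 2.
X: beats Y, W, and Z → score 3.
W: beats Z; loses to Y and X → score 1.
Z: loses to Y, X, and W → score 0.
X has the best pairwise record.

X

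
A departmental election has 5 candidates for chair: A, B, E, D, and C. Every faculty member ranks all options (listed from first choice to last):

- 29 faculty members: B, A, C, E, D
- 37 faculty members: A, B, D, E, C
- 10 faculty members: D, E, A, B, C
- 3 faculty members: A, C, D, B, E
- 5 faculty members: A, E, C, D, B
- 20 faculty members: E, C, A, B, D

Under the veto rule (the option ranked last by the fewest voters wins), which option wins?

A

Last-place votes: A 0, B 5, E 3, D 49, C 47.
A is ranked last by the fewest voters, so A wins.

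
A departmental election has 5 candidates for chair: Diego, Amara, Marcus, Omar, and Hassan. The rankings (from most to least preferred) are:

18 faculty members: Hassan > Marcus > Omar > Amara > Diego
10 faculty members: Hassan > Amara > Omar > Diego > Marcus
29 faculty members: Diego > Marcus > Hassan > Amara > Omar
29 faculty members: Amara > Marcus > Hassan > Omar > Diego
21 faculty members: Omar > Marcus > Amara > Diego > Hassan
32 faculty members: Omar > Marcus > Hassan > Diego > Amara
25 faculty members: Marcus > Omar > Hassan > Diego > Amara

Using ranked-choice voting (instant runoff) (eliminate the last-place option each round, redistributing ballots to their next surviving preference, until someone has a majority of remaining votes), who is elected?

Round 1: Diego 29, Amara 29, Marcus 25, Omar 53, Hassan 28. Eliminate Marcus.
Round 2: Diego 29, Amara 29, Omar 78, Hassan 28. Eliminate Hassan.
Round 3: Diego 29, Amara 39, Omar 96. Omar has a majority.

Omar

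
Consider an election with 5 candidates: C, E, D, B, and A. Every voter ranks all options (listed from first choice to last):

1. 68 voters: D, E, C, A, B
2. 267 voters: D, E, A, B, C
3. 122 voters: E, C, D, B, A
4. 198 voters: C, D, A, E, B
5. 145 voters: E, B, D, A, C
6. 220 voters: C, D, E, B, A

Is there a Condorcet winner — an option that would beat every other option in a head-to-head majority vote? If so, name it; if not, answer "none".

Checking pairwise contests:
E beats C 602–418.
D beats E 753–267.
C beats D 540–480.
C beats B 608–412.
C beats A 608–412.
Every option loses at least one head-to-head, so there is no Condorcet winner.

none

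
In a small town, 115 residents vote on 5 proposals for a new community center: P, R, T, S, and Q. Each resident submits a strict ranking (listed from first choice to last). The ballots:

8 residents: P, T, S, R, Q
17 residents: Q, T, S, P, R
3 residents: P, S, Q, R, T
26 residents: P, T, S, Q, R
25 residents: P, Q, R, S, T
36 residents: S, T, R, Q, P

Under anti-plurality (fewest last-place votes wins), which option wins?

S

Last-place votes: P 36, R 43, T 28, S 0, Q 8.
S is ranked last by the fewest voters, so S wins.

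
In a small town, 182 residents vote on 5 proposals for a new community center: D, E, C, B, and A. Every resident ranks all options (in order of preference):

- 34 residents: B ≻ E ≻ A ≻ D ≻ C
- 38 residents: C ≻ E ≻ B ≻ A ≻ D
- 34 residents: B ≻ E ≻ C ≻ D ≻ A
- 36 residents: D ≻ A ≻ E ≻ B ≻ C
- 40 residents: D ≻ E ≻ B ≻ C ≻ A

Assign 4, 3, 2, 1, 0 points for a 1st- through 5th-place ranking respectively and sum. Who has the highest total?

E

D: 34·1 + 38·0 + 34·1 + 36·4 + 40·4 = 372
E: 34·3 + 38·3 + 34·3 + 36·2 + 40·3 = 510
C: 34·0 + 38·4 + 34·2 + 36·0 + 40·1 = 260
B: 34·4 + 38·2 + 34·4 + 36·1 + 40·2 = 464
A: 34·2 + 38·1 + 34·0 + 36·3 + 40·0 = 214
E has the highest Borda score (510).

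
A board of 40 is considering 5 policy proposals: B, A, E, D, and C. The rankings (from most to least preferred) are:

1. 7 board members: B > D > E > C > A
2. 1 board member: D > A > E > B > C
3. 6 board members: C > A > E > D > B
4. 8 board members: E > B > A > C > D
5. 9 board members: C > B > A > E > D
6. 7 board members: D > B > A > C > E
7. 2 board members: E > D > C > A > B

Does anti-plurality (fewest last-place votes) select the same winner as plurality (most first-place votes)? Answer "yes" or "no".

Anti-plurality — last-place votes: B 8, A 7, E 7, D 17, C 1. Winner: C.
Plurality — first-place votes: B 7, A 0, E 10, D 8, C 15. Winner: C.
The two methods agree.

yes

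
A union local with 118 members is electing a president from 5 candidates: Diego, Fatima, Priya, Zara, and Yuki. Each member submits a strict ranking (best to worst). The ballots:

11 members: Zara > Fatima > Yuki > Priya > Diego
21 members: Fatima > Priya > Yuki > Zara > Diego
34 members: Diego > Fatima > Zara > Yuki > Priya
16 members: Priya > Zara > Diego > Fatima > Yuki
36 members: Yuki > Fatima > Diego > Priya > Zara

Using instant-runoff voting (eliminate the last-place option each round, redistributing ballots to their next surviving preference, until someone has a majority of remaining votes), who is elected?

Round 1: Diego 34, Fatima 21, Priya 16, Zara 11, Yuki 36. Eliminate Zara.
Round 2: Diego 34, Fatima 32, Priya 16, Yuki 36. Eliminate Priya.
Round 3: Diego 50, Fatima 32, Yuki 36. Eliminate Fatima.
Round 4: Diego 50, Yuki 68. Yuki has a majority.

Yuki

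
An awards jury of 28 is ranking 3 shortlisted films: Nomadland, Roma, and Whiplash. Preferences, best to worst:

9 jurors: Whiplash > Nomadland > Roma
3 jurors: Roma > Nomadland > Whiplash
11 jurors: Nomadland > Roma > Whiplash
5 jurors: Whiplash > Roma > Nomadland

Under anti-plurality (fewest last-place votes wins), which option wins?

Nomadland

Last-place votes: Nomadland 5, Roma 9, Whiplash 14.
Nomadland is ranked last by the fewest voters, so Nomadland wins.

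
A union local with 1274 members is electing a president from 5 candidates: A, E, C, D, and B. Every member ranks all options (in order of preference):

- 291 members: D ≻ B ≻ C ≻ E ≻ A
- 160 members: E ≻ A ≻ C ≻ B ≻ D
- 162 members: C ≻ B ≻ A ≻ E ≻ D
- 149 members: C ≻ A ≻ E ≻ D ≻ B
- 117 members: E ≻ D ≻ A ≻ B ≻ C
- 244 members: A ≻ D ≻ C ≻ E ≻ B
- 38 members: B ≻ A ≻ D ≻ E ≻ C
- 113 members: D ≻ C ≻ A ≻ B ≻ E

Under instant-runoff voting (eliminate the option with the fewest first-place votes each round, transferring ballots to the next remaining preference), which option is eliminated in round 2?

E

Round 1: A 244, E 277, C 311, D 404, B 38. Eliminate B.
Round 2: A 282, E 277, C 311, D 404. Eliminate E.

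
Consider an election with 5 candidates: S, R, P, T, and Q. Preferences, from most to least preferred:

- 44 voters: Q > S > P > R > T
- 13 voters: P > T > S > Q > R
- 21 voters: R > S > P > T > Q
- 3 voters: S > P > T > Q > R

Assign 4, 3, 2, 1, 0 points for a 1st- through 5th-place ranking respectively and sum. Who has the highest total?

S

S: 44·3 + 13·2 + 21·3 + 3·4 = 233
R: 44·1 + 13·0 + 21·4 + 3·0 = 128
P: 44·2 + 13·4 + 21·2 + 3·3 = 191
T: 44·0 + 13·3 + 21·1 + 3·2 = 66
Q: 44·4 + 13·1 + 21·0 + 3·1 = 192
S has the highest Borda score (233).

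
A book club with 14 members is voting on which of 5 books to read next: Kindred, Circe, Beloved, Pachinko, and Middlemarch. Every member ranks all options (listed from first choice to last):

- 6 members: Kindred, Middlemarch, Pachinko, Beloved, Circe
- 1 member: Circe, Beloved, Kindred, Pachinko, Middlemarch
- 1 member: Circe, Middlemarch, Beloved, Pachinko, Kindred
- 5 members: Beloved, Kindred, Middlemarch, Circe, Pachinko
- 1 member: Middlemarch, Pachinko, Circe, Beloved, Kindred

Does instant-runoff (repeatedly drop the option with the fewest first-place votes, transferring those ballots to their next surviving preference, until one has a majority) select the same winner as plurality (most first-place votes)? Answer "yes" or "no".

no

Instant-runoff — R1 Kindred 6, Circe 2, Beloved 5, Pachinko 0, Middlemarch 1 (Pachinko out); R2 Kindred 6, Circe 2, Beloved 5, Middlemarch 1 (Middlemarch out); R3 Kindred 6, Circe 3, Beloved 5 (Circe out); R4 Kindred 6, Beloved 8 (Beloved winner). Winner: Beloved.
Plurality — first-place votes: Kindred 6, Circe 2, Beloved 5, Pachinko 0, Middlemarch 1. Winner: Kindred.
The two methods disagree.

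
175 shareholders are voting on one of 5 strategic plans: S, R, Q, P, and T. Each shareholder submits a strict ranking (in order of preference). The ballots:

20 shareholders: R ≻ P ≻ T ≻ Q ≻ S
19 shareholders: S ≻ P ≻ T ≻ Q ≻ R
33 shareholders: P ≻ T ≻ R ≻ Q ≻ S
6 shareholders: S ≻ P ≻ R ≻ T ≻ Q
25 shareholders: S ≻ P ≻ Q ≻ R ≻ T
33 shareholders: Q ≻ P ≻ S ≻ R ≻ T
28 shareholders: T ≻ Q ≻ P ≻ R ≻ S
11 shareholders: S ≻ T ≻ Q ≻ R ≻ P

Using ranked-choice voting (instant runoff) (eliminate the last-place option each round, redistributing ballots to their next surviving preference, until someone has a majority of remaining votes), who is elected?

Q

Round 1: S 61, R 20, Q 33, P 33, T 28. Eliminate R.
Round 2: S 61, Q 33, P 53, T 28. Eliminate T.
Round 3: S 61, Q 61, P 53. Eliminate P.
Round 4: S 61, Q 114. Q has a majority.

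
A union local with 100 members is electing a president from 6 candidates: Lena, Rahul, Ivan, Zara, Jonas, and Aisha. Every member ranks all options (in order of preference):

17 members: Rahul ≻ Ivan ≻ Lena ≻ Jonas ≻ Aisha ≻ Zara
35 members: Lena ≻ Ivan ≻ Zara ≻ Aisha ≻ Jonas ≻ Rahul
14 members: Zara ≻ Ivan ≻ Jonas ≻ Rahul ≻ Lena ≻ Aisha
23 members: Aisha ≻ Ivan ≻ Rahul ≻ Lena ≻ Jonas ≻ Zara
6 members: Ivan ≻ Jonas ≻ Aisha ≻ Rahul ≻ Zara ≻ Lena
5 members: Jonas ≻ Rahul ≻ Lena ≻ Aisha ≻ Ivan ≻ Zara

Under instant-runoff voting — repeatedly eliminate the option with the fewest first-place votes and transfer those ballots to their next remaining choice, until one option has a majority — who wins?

Rahul

Round 1: Lena 35, Rahul 17, Ivan 6, Zara 14, Jonas 5, Aisha 23. Eliminate Jonas.
Round 2: Lena 35, Rahul 22, Ivan 6, Zara 14, Aisha 23. Eliminate Ivan.
Round 3: Lena 35, Rahul 22, Zara 14, Aisha 29. Eliminate Zara.
Round 4: Lena 35, Rahul 36, Aisha 29. Eliminate Aisha.
Round 5: Lena 35, Rahul 65. Rahul has a majority.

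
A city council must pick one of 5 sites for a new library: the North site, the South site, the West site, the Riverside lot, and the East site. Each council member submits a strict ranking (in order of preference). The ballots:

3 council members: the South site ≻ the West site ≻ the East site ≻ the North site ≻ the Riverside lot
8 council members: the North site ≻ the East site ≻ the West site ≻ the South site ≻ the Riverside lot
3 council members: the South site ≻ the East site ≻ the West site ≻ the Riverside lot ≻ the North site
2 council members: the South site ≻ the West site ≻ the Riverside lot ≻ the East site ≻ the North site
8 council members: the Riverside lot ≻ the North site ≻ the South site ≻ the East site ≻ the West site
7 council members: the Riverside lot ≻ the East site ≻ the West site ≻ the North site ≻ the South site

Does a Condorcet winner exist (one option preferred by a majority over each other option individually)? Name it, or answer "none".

Checking pairwise contests:
the Riverside lot beats the North site 20–11.
the North site beats the South site 23–8.
the North site beats the West site 16–15.
the South site beats the Riverside lot 16–15.
the North site beats the East site 16–15.
Every option loses at least one head-to-head, so there is no Condorcet winner.

none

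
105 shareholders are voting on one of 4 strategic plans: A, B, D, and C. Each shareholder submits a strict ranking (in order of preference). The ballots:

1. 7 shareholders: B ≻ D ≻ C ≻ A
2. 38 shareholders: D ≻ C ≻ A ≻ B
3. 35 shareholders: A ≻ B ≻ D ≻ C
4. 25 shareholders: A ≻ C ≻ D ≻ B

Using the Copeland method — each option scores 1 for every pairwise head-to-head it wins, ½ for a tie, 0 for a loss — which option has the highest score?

A: beats B, D, and C → score 3.
B: loses to A, D, and C → score 0.
D: beats B and C; loses to A → score 2.
C: beats B; loses to A and D → score 1.
A has the best pairwise record.

A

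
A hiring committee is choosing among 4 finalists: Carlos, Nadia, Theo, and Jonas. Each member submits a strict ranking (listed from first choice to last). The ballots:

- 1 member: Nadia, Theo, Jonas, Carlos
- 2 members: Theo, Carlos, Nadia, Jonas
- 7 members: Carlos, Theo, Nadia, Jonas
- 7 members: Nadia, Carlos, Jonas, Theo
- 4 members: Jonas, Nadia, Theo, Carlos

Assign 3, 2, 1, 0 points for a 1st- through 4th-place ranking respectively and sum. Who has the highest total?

Nadia

Carlos: 1·0 + 2·2 + 7·3 + 7·2 + 4·0 = 39
Nadia: 1·3 + 2·1 + 7·1 + 7·3 + 4·2 = 41
Theo: 1·2 + 2·3 + 7·2 + 7·0 + 4·1 = 26
Jonas: 1·1 + 2·0 + 7·0 + 7·1 + 4·3 = 20
Nadia has the highest Borda score (41).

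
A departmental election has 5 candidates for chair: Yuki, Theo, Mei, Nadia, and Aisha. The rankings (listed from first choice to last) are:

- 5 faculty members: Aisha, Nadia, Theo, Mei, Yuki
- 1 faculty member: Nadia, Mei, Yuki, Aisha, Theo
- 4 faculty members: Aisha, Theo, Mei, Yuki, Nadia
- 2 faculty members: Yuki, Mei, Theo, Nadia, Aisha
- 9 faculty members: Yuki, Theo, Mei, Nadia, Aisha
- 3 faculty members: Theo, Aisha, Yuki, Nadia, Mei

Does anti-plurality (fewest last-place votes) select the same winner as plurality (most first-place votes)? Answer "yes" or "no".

Anti-plurality — last-place votes: Yuki 5, Theo 1, Mei 3, Nadia 4, Aisha 11. Winner: Theo.
Plurality — first-place votes: Yuki 11, Theo 3, Mei 0, Nadia 1, Aisha 9. Winner: Yuki.
The two methods disagree.

no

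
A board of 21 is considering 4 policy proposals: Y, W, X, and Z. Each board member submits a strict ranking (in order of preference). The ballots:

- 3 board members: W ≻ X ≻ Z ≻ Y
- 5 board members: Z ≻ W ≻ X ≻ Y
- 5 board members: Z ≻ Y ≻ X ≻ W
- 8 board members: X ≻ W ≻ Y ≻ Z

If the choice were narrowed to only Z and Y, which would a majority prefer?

Z

Voters preferring Z to Y: 13; preferring Y to Z: 8.
Z wins the head-to-head.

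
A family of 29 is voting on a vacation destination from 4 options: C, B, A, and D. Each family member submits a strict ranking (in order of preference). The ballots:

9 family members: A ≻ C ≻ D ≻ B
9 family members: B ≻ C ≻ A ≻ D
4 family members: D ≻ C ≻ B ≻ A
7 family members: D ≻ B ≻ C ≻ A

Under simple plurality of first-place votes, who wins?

D

First-place votes: C 0, B 9, A 9, D 11.
D has the most first-place votes.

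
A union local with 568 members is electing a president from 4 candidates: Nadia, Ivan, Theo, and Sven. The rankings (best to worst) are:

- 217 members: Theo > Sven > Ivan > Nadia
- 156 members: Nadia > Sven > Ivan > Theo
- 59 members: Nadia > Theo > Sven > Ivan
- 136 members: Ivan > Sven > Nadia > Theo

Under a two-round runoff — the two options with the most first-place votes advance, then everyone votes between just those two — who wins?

Nadia

Round 1 first-place votes: Nadia 215, Ivan 136, Theo 217, Sven 0.
Theo and Nadia advance.
Runoff: Theo is preferred to Nadia by 217 voters; Nadia by 351.
Nadia wins the runoff.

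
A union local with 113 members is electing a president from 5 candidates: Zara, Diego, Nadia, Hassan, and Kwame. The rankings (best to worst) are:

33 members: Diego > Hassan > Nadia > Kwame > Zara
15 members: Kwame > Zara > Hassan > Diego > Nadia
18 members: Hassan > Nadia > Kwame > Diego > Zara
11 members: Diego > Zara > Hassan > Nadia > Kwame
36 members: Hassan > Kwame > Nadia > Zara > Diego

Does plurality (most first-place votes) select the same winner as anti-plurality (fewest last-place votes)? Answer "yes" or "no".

yes

Plurality — first-place votes: Zara 0, Diego 44, Nadia 0, Hassan 54, Kwame 15. Winner: Hassan.
Anti-plurality — last-place votes: Zara 51, Diego 36, Nadia 15, Hassan 0, Kwame 11. Winner: Hassan.
The two methods agree.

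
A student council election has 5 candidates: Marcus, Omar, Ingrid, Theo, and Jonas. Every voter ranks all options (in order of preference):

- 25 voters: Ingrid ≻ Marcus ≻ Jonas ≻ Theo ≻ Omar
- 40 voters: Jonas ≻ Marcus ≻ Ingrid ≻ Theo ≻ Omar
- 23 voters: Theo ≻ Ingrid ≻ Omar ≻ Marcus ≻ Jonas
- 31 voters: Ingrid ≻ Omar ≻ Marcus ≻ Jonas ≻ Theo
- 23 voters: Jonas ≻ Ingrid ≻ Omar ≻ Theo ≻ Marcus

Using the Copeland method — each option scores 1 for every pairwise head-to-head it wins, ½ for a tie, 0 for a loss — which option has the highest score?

Marcus: beats Theo and Jonas; loses to Omar and Ingrid → score 2.
Omar: beats Marcus; loses to Ingrid, Theo, and Jonas → score 1.
Ingrid: beats Marcus, Omar, Theo, and Jonas → score 4.
Theo: beats Omar; loses to Marcus, Ingrid, and Jonas → score 1.
Jonas: beats Omar and Theo; loses to Marcus and Ingrid → score 2.
Ingrid has the best pairwise record.

Ingrid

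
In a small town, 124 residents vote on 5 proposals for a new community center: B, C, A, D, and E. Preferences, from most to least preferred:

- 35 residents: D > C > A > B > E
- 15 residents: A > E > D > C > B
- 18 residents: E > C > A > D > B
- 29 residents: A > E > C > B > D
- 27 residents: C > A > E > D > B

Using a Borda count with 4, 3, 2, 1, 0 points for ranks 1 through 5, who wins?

B: 35·1 + 15·0 + 18·0 + 29·1 + 27·0 = 64
C: 35·3 + 15·1 + 18·3 + 29·2 + 27·4 = 340
A: 35·2 + 15·4 + 18·2 + 29·4 + 27·3 = 363
D: 35·4 + 15·2 + 18·1 + 29·0 + 27·1 = 215
E: 35·0 + 15·3 + 18·4 + 29·3 + 27·2 = 258
A has the highest Borda score (363).

A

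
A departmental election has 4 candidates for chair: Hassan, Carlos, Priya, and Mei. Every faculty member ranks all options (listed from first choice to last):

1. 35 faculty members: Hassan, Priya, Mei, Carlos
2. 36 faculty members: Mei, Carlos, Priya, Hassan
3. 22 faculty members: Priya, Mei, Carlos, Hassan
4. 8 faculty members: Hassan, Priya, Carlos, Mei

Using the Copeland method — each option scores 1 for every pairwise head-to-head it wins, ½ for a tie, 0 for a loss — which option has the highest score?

Priya

Hassan: loses to Carlos, Priya, and Mei → score 0.
Carlos: beats Hassan; loses to Priya and Mei → score 1.
Priya: beats Hassan, Carlos, and Mei → score 3.
Mei: beats Hassan and Carlos; loses to Priya → score 2.
Priya has the best pairwise record.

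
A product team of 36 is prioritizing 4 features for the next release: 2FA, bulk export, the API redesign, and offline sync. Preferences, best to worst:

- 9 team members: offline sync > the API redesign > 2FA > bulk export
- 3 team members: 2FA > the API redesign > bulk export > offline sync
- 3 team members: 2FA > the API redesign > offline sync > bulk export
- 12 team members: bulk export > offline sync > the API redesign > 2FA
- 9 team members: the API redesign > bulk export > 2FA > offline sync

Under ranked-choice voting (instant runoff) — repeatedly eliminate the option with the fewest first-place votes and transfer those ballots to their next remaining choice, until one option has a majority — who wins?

the API redesign

Round 1: 2FA 6, bulk export 12, the API redesign 9, offline sync 9. Eliminate 2FA.
Round 2: bulk export 12, the API redesign 15, offline sync 9. Eliminate offline sync.
Round 3: bulk export 12, the API redesign 24. The API redesign has a majority.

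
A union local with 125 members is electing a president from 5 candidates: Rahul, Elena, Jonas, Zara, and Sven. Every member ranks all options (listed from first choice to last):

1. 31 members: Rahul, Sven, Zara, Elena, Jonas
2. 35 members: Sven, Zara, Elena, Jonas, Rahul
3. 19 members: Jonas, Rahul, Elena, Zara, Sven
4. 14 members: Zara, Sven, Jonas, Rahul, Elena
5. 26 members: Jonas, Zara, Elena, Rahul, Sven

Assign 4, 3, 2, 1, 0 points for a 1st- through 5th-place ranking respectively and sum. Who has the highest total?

Rahul: 31·4 + 35·0 + 19·3 + 14·1 + 26·1 = 221
Elena: 31·1 + 35·2 + 19·2 + 14·0 + 26·2 = 191
Jonas: 31·0 + 35·1 + 19·4 + 14·2 + 26·4 = 243
Zara: 31·2 + 35·3 + 19·1 + 14·4 + 26·3 = 320
Sven: 31·3 + 35·4 + 19·0 + 14·3 + 26·0 = 275
Zara has the highest Borda score (320).

Zara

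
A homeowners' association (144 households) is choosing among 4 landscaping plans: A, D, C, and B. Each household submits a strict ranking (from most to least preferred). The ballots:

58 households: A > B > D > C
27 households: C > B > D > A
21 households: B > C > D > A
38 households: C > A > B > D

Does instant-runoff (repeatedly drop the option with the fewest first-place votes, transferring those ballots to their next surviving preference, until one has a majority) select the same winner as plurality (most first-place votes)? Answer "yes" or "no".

yes

Instant-runoff — R1 A 58, D 0, C 65, B 21 (D out); R2 A 58, C 65, B 21 (B out); R3 A 58, C 86 (C winner). Winner: C.
Plurality — first-place votes: A 58, D 0, C 65, B 21. Winner: C.
The two methods agree.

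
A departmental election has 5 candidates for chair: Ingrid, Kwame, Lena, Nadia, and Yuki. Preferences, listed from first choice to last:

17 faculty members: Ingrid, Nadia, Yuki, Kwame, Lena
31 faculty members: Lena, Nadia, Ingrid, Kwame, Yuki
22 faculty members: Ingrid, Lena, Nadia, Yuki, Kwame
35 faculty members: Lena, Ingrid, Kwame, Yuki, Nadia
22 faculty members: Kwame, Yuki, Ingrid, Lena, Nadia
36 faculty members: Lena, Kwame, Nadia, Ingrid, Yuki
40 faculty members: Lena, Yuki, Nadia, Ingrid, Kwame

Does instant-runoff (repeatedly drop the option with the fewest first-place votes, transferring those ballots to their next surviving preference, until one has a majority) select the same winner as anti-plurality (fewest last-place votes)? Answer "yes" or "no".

no

Instant-runoff — R1 Ingrid 39, Kwame 22, Lena 142, Nadia 0, Yuki 0 (Lena winner). Winner: Lena.
Anti-plurality — last-place votes: Ingrid 0, Kwame 62, Lena 17, Nadia 57, Yuki 67. Winner: Ingrid.
The two methods disagree.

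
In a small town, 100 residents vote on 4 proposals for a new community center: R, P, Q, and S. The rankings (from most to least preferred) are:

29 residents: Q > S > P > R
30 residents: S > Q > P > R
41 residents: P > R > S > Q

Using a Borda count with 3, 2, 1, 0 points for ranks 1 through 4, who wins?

R: 29·0 + 30·0 + 41·2 = 82
P: 29·1 + 30·1 + 41·3 = 182
Q: 29·3 + 30·2 + 41·0 = 147
S: 29·2 + 30·3 + 41·1 = 189
S has the highest Borda score (189).

S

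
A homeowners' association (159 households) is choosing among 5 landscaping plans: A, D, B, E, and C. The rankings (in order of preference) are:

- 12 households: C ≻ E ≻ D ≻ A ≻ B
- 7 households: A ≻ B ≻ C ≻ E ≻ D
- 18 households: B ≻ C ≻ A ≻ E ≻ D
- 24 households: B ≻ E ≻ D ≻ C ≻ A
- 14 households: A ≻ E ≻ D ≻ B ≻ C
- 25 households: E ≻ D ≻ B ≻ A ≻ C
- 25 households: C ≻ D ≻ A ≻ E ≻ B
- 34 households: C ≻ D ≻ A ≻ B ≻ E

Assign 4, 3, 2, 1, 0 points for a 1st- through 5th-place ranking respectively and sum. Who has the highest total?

A: 12·1 + 7·4 + 18·2 + 24·0 + 14·4 + 25·1 + 25·2 + 34·2 = 275
D: 12·2 + 7·0 + 18·0 + 24·2 + 14·2 + 25·3 + 25·3 + 34·3 = 352
B: 12·0 + 7·3 + 18·4 + 24·4 + 14·1 + 25·2 + 25·0 + 34·1 = 287
E: 12·3 + 7·1 + 18·1 + 24·3 + 14·3 + 25·4 + 25·1 + 34·0 = 300
C: 12·4 + 7·2 + 18·3 + 24·1 + 14·0 + 25·0 + 25·4 + 34·4 = 376
C has the highest Borda score (376).

C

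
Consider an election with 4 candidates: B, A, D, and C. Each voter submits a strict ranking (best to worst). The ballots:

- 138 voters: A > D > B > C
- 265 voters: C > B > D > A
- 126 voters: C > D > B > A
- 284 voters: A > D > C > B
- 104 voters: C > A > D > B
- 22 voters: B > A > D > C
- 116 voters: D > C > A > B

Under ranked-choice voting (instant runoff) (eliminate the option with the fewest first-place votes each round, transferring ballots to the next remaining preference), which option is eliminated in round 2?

Round 1: B 22, A 422, D 116, C 495. Eliminate B.
Round 2: A 444, D 116, C 495. Eliminate D.

D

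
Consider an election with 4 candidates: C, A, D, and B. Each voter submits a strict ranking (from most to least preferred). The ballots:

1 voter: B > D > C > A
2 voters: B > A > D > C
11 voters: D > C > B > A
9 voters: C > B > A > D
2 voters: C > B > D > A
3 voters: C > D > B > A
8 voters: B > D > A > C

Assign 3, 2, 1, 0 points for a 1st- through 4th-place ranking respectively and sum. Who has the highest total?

C: 1·1 + 2·0 + 11·2 + 9·3 + 2·3 + 3·3 + 8·0 = 65
A: 1·0 + 2·2 + 11·0 + 9·1 + 2·0 + 3·0 + 8·1 = 21
D: 1·2 + 2·1 + 11·3 + 9·0 + 2·1 + 3·2 + 8·2 = 61
B: 1·3 + 2·3 + 11·1 + 9·2 + 2·2 + 3·1 + 8·3 = 69
B has the highest Borda score (69).

B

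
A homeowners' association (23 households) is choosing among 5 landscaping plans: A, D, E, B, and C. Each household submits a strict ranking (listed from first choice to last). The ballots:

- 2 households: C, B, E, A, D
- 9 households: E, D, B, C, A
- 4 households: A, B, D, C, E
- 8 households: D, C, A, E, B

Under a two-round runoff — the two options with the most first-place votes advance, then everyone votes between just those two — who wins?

Round 1 first-place votes: A 4, D 8, E 9, B 0, C 2.
E and D advance.
Runoff: E is preferred to D by 11 voters; D by 12.
D wins the runoff.

D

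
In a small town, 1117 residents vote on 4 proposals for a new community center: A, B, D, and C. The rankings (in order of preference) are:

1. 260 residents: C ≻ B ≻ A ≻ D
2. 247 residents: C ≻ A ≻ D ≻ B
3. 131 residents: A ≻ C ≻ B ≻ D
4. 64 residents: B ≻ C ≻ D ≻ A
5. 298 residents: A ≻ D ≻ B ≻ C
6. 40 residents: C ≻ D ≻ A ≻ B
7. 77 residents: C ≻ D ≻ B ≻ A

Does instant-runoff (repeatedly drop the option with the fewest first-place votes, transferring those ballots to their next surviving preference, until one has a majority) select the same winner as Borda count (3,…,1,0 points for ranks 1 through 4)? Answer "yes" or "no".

Instant-runoff — R1 A 429, B 64, D 0, C 624 (C winner). Winner: C.
Borda — scores: A 2081, B 1218, D 1141, C 2262. Winner: C.
The two methods agree.

yes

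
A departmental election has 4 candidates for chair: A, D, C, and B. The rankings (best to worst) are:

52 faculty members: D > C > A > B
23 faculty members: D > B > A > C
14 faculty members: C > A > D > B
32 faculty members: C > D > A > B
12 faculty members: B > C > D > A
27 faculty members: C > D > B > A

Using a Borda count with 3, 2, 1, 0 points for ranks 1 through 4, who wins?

A: 52·1 + 23·1 + 14·2 + 32·1 + 12·0 + 27·0 = 135
D: 52·3 + 23·3 + 14·1 + 32·2 + 12·1 + 27·2 = 369
C: 52·2 + 23·0 + 14·3 + 32·3 + 12·2 + 27·3 = 347
B: 52·0 + 23·2 + 14·0 + 32·0 + 12·3 + 27·1 = 109
D has the highest Borda score (369).

D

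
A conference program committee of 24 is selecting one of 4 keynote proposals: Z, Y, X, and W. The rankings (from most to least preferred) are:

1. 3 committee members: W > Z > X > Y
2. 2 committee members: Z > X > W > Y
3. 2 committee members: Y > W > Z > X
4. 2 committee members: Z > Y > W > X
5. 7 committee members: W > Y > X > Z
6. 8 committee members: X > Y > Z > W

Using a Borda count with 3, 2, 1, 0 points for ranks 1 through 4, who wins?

Z: 3·2 + 2·3 + 2·1 + 2·3 + 7·0 + 8·1 = 28
Y: 3·0 + 2·0 + 2·3 + 2·2 + 7·2 + 8·2 = 40
X: 3·1 + 2·2 + 2·0 + 2·0 + 7·1 + 8·3 = 38
W: 3·3 + 2·1 + 2·2 + 2·1 + 7·3 + 8·0 = 38
Y has the highest Borda score (40).

Y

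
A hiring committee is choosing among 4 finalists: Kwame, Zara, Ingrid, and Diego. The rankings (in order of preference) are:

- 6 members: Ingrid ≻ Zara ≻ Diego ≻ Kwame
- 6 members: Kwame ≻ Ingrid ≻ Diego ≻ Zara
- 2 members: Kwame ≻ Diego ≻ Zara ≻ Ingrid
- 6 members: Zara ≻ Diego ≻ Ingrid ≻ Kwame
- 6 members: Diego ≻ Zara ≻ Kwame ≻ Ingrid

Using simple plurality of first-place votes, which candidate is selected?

First-place votes: Kwame 8, Zara 6, Ingrid 6, Diego 6.
Kwame has the most first-place votes.

Kwame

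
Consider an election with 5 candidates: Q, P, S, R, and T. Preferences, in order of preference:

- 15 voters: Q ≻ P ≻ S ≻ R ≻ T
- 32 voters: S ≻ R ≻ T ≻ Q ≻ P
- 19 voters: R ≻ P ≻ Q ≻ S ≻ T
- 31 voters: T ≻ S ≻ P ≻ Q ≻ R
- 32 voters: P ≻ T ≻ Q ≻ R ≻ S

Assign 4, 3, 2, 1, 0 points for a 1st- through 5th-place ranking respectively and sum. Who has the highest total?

Q: 15·4 + 32·1 + 19·2 + 31·1 + 32·2 = 225
P: 15·3 + 32·0 + 19·3 + 31·2 + 32·4 = 292
S: 15·2 + 32·4 + 19·1 + 31·3 + 32·0 = 270
R: 15·1 + 32·3 + 19·4 + 31·0 + 32·1 = 219
T: 15·0 + 32·2 + 19·0 + 31·4 + 32·3 = 284
P has the highest Borda score (292).

P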